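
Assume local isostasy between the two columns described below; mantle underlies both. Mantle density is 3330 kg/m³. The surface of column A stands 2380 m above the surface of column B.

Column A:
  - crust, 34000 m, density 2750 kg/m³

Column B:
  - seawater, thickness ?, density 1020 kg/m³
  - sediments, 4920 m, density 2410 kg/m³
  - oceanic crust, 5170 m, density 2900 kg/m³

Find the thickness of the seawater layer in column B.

2180 m

Take the compensation level at the base of the deeper column (depth z_c below the surface of column A) and equate Σ ρ_i t_i down to z_c; mantle fills any gap and the z_c terms cancel.
Column A: 34000×2750 + (z_c − 34000)×3330
Column B: 2380×0 + x×1020 + 4920×2410 + 5170×2900 + (z_c − 2380 − 10090 − x)×3330
The z_c×3330 term appears on both sides and cancels. Collect the known terms of each column as K = Σ(ρt)_known − 3330 × (depth of known layers): K_A = 93500000 − 3330×34000 = −19720000; K_B = 26850200 − 3330×(2380 + 10090) = −14674900.
Balance: K_A = K_B − x×(3330 − 1020), so x = (K_B − K_A)/(3330 − 1020) = 5045100/2310 = 2180 m.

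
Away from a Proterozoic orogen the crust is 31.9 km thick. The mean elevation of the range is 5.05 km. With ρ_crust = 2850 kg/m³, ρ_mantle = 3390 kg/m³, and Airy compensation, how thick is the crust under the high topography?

Root depth r = h ρ_c / (ρ_m − ρ_c) = 5.05 km × 2850 / 540 = 26.65 km.
Total thickness = T + h + r = 31.9 km + 5.05 km + 26.65 km = 63.6 km.

63.6 km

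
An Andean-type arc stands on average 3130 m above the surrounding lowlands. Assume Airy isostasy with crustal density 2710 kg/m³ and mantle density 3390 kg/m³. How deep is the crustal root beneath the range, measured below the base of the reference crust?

In Airy isostatic equilibrium: the weight of the topography is balanced by the buoyancy of the root, ρ_c h = (ρ_m − ρ_c) r.
r = h · ρ_c / (ρ_m − ρ_c) = 3130 m × 2710 / (3390 − 2710) = 12500 m.

12500 m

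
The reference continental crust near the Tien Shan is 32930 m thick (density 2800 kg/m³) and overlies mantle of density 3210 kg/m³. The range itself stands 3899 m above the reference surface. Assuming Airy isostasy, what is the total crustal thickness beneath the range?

63500 m

Root depth r = h ρ_c / (ρ_m − ρ_c) = 3899 m × 2800 / 410 = 26630 m.
Total thickness = T + h + r = 32930 m + 3899 m + 26630 m = 63500 m.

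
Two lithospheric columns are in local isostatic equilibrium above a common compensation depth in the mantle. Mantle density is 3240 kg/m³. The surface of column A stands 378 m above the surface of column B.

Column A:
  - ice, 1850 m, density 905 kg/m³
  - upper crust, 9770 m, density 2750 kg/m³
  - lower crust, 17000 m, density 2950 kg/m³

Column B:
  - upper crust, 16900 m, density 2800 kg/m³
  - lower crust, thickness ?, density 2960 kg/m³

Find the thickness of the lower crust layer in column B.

Take the compensation level at the base of the deeper column (depth z_c below the surface of column A) and equate Σ ρ_i t_i down to z_c; mantle fills any gap and the z_c terms cancel.
Column A: 1850×905 + 9770×2750 + 17000×2950 + (z_c − 28620)×3240
Column B: 378×0 + 16900×2800 + x×2960 + (z_c − 378 − 16900 − x)×3240
The z_c×3240 term appears on both sides and cancels. Collect the known terms of each column as K = Σ(ρt)_known − 3240 × (depth of known layers): K_A = 78691750 − 3240×28620 = −14037050; K_B = 47320000 − 3240×(378 + 16900) = −8660720.
Balance: K_A = K_B − x×(3240 − 2960), so x = (K_B − K_A)/(3240 − 2960) = 5376330/280 = 19200 m.

19200 m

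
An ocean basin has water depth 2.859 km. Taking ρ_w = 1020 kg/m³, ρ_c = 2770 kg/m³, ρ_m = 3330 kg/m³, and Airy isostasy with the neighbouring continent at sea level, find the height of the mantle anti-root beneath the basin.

8.93 km

In Airy isostatic equilibrium: replacing crust with seawater at the top is compensated by replacing crust with mantle at the base: d (ρ_c − ρ_w) = a (ρ_m − ρ_c).
a = d (ρ_c − ρ_w)/(ρ_m − ρ_c) = 2.859 km × 1750/560 = 8.93 km.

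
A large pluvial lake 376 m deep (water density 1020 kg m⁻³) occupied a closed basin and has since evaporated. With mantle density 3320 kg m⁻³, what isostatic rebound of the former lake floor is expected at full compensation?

u = d ρ_w/ρ_m = 376 m × 1020/3320 = 116 m.

116 m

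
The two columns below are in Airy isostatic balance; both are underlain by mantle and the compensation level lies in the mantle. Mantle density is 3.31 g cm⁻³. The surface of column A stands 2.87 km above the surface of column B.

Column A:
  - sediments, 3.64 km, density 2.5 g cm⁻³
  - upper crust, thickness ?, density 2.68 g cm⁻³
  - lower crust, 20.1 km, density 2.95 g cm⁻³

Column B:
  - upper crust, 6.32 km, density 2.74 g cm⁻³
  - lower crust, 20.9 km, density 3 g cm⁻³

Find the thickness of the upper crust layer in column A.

Take the compensation level at the base of the deeper column (depth z_c below the surface of column A) and equate Σ ρ_i t_i down to z_c; mantle fills any gap and the z_c terms cancel.
Column A: 3.64×2.5 + x×2.68 + 20.1×2.95 + (z_c − 23.74 − x)×3.31
Column B: 2.87×0 + 6.32×2.74 + 20.9×3 + (z_c − 2.87 − 27.22)×3.31
The z_c×3.31 term appears on both sides and cancels. Collect the known terms of each column as K = Σ(ρt)_known − 3.31 × (depth of known layers): K_A = 68.395 − 3.31×23.74 = −10.1844; K_B = 80.0168 − 3.31×(2.87 + 27.22) = −19.5811.
Balance: K_A − x×(3.31 − 2.68) = K_B, so x = (K_A − K_B)/(3.31 − 2.68) = 9.3967/0.63 = 14.9 km.

14.9 km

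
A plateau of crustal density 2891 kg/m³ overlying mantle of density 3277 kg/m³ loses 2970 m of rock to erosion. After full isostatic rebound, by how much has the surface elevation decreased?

Rebound u = e ρ_c/ρ_m = 2970 m × 2891/3277 = 2620 m.
Net surface drop = e − u = 2970 m − 2620 m = e (ρ_m − ρ_c)/ρ_m = 350 m.

350 m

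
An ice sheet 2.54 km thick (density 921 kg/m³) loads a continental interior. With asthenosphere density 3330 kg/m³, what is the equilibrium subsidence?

0.703 km

Isostatic balance requires: the ice load ρ_ice t is balanced by mantle displaced below, ρ_m s.
s = t ρ_ice / ρ_m = 2.54 km × 921/3330 = 0.703 km.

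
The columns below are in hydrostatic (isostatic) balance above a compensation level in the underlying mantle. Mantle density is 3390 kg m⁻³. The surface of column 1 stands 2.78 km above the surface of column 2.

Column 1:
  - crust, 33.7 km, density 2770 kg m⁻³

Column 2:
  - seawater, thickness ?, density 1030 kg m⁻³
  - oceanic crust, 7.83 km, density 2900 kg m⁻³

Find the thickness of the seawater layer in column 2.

3.23 km

Take the compensation level at the base of the deeper column (depth z_c below the surface of column 1) and equate Σ ρ_i t_i down to z_c; mantle fills any gap and the z_c terms cancel.
Column 1: 33.7×2770 + (z_c − 33.7)×3390
Column 2: 2.78×0 + x×1030 + 7.83×2900 + (z_c − 2.78 − 7.83 − x)×3390
The z_c×3390 term appears on both sides and cancels. Collect the known terms of each column as K = Σ(ρt)_known − 3390 × (depth of known layers): K_1 = 93349 − 3390×33.7 = −20894; K_2 = 22707 − 3390×(2.78 + 7.83) = −13260.9.
Balance: K_1 = K_2 − x×(3390 − 1030), so x = (K_2 − K_1)/(3390 − 1030) = 7633.1/2360 = 3.23 km.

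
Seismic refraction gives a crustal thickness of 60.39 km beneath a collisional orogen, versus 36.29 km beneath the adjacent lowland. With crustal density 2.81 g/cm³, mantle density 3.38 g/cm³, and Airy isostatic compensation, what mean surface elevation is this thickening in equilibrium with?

Excess crust Δ = 60.39 km − 36.29 km = 24.1 km, split between elevation h and root r with h + r = Δ.
Airy balance ρ_c h = (ρ_m − ρ_c) r gives r = h ρ_c/(ρ_m − ρ_c), so h (1 + ρ_c/(ρ_m − ρ_c)) = Δ, i.e. h = Δ (ρ_m − ρ_c)/ρ_m.
h = 24.1 km × 0.57/3.38 = 4.06 km.

4.06 km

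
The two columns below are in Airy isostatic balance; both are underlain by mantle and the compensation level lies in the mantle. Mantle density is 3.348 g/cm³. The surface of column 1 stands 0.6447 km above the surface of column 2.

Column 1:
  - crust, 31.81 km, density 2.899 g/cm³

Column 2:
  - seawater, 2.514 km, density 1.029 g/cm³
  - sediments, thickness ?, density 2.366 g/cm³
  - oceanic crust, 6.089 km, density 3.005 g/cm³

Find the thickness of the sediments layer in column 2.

4.28 km

Take the compensation level at the base of the deeper column (depth z_c below the surface of column 1) and equate Σ ρ_i t_i down to z_c; mantle fills any gap and the z_c terms cancel.
Column 1: 31.81×2.899 + (z_c − 31.81)×3.348
Column 2: 0.6447×0 + 2.514×1.029 + x×2.366 + 6.089×3.005 + (z_c − 0.6447 − 8.603 − x)×3.348
The z_c×3.348 term appears on both sides and cancels. Collect the known terms of each column as K = Σ(ρt)_known − 3.348 × (depth of known layers): K_1 = 92.21719 − 3.348×31.81 = −14.28269; K_2 = 20.884351 − 3.348×(0.6447 + 8.603) = −10.0769486.
Balance: K_1 = K_2 − x×(3.348 − 2.366), so x = (K_2 − K_1)/(3.348 − 2.366) = 4.20574/0.982 = 4.28 km.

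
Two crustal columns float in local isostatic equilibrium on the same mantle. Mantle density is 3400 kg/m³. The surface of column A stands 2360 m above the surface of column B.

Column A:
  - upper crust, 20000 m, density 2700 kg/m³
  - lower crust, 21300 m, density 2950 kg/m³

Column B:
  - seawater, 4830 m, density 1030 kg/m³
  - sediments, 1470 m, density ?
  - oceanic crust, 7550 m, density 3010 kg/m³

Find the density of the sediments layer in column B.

Take the compensation level at the base of the deeper column (depth z_c below the surface of column A) and equate Σ ρ_i t_i down to z_c; mantle fills any gap and the z_c terms cancel.
Column A: 20000×2700 + 21300×2950 + (z_c − 41300)×3400
Column B: 2360×0 + 4830×1030 + 1470×ρ + 7550×3010 + (z_c − 2360 − 13850)×3400
The z_c×3400 term appears on both sides and cancels. Collect the known terms of each column as K = Σ(ρt)_known − 3400 × (depth of known layers): K_A = 116835000 − 3400×41300 = −23585000; K_B = 27700400 − 3400×(2360 + 13850) = −27413600.
Balance: K_A = K_B + 1470×ρ, so ρ = (K_A − K_B)/1470 = 3828600/1470 = 2600 kg/m³.

2600 kg/m³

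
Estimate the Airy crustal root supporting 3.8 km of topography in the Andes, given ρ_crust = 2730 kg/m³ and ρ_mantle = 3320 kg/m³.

17.6 km

Isostatic balance requires: the weight of the topography is balanced by the buoyancy of the root, ρ_c h = (ρ_m − ρ_c) r.
r = h · ρ_c / (ρ_m − ρ_c) = 3.8 km × 2730 / (3320 − 2730) = 17.6 km.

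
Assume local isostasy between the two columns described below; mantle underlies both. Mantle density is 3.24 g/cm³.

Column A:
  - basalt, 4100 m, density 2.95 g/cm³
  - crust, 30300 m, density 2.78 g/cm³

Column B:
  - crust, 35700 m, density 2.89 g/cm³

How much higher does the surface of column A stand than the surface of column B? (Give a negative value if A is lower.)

For any compensation level in the mantle, the mantle terms cancel and isostasy reduces to e = (Σt_A − Σt_B) − (Σ(ρt)_A − Σ(ρt)_B) / ρ_m.
Σt_A = 34400 m; Σt_B = 35700 m; Σ(ρt)_A = 96329; Σ(ρt)_B = 103173 (in m·g/cm³).
e = (34400 − 35700) − (96329 − 103173) / 3.24 = 812 m.

812 m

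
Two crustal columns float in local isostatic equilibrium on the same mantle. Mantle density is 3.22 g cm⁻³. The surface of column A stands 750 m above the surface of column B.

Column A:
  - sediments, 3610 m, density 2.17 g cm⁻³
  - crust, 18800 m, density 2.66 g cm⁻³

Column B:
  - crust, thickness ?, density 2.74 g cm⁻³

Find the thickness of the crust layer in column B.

Take the compensation level at the base of the deeper column (depth z_c below the surface of column A) and equate Σ ρ_i t_i down to z_c; mantle fills any gap and the z_c terms cancel.
Column A: 3610×2.17 + 18800×2.66 + (z_c − 22410)×3.22
Column B: 750×0 + x×2.74 + (z_c − 750 − 0 − x)×3.22
The z_c×3.22 term appears on both sides and cancels. Collect the known terms of each column as K = Σ(ρt)_known − 3.22 × (depth of known layers): K_A = 57841.7 − 3.22×22410 = −14318.5; K_B = 0 − 3.22×(750 + 0) = −2415.
Balance: K_A = K_B − x×(3.22 − 2.74), so x = (K_B − K_A)/(3.22 − 2.74) = 11903.5/0.48 = 24800 m.

24800 m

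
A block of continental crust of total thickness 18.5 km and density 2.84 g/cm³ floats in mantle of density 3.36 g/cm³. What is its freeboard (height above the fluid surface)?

2.86 km

Floating equilibrium: submerged depth d = t ρ_obj/ρ_fluid = 18.5 km × 2.84/3.36 = 15.64 km.
Freeboard = t − d = 18.5 km − 15.64 km = 2.86 km.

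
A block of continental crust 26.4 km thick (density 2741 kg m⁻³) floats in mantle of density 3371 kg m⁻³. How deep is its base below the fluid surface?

Draft d = t ρ_obj/ρ_fluid = 26.4 km × 2741/3371 = 21.5 km.

21.5 km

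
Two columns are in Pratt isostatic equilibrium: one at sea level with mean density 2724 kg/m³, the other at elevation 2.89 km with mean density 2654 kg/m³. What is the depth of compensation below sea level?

110 km

ρ_ref D = ρ (D + h) → D (ρ_ref − ρ) = ρ h.
D = ρ h/(ρ_ref − ρ) = 2654 × 2.89 km/(2724 − 2654) = 110 km.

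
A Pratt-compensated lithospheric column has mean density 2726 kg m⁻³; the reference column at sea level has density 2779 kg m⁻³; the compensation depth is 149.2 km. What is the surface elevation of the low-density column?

2.9 km

ρ_ref D = ρ (D + h) → h = D (ρ_ref − ρ)/ρ.
h = 149.2 km × (2779 − 2726)/2726 = 2.9 km.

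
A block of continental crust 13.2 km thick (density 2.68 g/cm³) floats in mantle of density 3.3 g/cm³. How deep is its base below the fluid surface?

10.7 km

Draft d = t ρ_obj/ρ_fluid = 13.2 km × 2.68/3.3 = 10.7 km.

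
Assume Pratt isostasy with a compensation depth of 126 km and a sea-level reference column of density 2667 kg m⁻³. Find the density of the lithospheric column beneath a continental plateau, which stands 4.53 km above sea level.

2570 kg m⁻³

Pratt balance: ρ_ref D = ρ (D + h).
ρ = ρ_ref D/(D + h) = 2667 × 126 km/(126 km + 4.53 km) = 2570 kg m⁻³.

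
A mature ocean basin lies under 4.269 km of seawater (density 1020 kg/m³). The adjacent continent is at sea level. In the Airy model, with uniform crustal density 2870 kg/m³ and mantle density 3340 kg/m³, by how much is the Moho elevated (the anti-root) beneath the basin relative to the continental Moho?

16.8 km

By Archimedes' principle applied to the lithosphere: replacing crust with seawater at the top is compensated by replacing crust with mantle at the base: d (ρ_c − ρ_w) = a (ρ_m − ρ_c).
a = d (ρ_c − ρ_w)/(ρ_m − ρ_c) = 4.269 km × 1850/470 = 16.8 km.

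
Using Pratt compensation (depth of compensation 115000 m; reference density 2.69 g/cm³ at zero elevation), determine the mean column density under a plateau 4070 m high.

2.6 g/cm³

Pratt balance: ρ_ref D = ρ (D + h).
ρ = ρ_ref D/(D + h) = 2.69 × 115000 m/(115000 m + 4070 m) = 2.6 g/cm³.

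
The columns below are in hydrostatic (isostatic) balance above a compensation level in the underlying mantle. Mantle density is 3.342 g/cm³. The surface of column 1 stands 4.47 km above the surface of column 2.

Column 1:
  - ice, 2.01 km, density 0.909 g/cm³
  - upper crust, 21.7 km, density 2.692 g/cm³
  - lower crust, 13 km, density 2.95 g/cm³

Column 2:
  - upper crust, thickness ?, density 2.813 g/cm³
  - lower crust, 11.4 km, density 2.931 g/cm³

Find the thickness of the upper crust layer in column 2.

8.44 km

Take the compensation level at the base of the deeper column (depth z_c below the surface of column 1) and equate Σ ρ_i t_i down to z_c; mantle fills any gap and the z_c terms cancel.
Column 1: 2.01×0.909 + 21.7×2.692 + 13×2.95 + (z_c − 36.71)×3.342
Column 2: 4.47×0 + x×2.813 + 11.4×2.931 + (z_c − 4.47 − 11.4 − x)×3.342
The z_c×3.342 term appears on both sides and cancels. Collect the known terms of each column as K = Σ(ρt)_known − 3.342 × (depth of known layers): K_1 = 98.59349 − 3.342×36.71 = −24.09133; K_2 = 33.4134 − 3.342×(4.47 + 11.4) = −19.62414.
Balance: K_1 = K_2 − x×(3.342 − 2.813), so x = (K_2 − K_1)/(3.342 − 2.813) = 4.46719/0.529 = 8.44 km.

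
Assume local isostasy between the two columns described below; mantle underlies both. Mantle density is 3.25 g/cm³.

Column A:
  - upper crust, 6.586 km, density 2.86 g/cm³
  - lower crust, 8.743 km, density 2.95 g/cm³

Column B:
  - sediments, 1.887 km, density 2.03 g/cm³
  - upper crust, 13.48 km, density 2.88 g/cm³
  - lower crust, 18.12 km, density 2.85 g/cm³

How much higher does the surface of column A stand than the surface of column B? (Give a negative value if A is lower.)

For any compensation level in the mantle, the mantle terms cancel and isostasy reduces to e = (Σt_A − Σt_B) − (Σ(ρt)_A − Σ(ρt)_B) / ρ_m.
Σt_A = 15.329 km; Σt_B = 33.487 km; Σ(ρt)_A = 44.62781; Σ(ρt)_B = 94.29501 (in km·g/cm³).
e = (15.329 − 33.487) − (44.62781 − 94.29501) / 3.25 = −2.88 km.

−2.88 km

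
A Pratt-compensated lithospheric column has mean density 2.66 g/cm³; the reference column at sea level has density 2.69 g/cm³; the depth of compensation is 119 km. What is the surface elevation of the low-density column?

ρ_ref D = ρ (D + h) → h = D (ρ_ref − ρ)/ρ.
h = 119 km × (2.69 − 2.66)/2.66 = 1.34 km.

1.34 km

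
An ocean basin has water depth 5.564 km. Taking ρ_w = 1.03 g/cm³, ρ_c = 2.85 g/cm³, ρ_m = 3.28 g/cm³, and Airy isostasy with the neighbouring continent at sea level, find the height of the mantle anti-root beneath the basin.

Isostatic balance requires: replacing crust with seawater at the top is compensated by replacing crust with mantle at the base: d (ρ_c − ρ_w) = a (ρ_m − ρ_c).
a = d (ρ_c − ρ_w)/(ρ_m − ρ_c) = 5.564 km × 1.82/0.43 = 23.5 km.

23.5 km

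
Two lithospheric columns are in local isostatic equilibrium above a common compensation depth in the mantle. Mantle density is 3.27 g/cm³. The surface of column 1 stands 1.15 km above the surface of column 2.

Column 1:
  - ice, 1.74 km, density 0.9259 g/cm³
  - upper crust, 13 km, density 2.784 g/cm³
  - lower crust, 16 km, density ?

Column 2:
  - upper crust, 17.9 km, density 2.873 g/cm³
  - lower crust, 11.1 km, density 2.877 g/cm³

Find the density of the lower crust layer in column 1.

2.97 g/cm³

Take the compensation level at the base of the deeper column (depth z_c below the surface of column 1) and equate Σ ρ_i t_i down to z_c; mantle fills any gap and the z_c terms cancel.
Column 1: 1.74×0.9259 + 13×2.784 + 16×ρ + (z_c − 30.74)×3.27
Column 2: 1.15×0 + 17.9×2.873 + 11.1×2.877 + (z_c − 1.15 − 29)×3.27
The z_c×3.27 term appears on both sides and cancels. Collect the known terms of each column as K = Σ(ρt)_known − 3.27 × (depth of known layers): K_1 = 37.803066 − 3.27×30.74 = −62.716734; K_2 = 83.3614 − 3.27×(1.15 + 29) = −15.2291.
Balance: K_1 + 16×ρ = K_2, so ρ = (K_2 − K_1)/16 = 47.4876/16 = 2.97 g/cm³.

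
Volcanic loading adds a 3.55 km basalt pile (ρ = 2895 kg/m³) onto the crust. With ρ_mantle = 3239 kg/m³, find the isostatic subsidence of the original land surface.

3.17 km

Subaerial loading: s = t ρ_load / ρ_m.
s = 3.55 km × 2895/3239 = 3.17 km.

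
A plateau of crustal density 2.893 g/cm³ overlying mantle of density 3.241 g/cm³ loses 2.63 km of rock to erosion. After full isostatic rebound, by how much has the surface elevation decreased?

Rebound u = e ρ_c/ρ_m = 2.63 km × 2.893/3.241 = 2.348 km.
Net surface drop = e − u = 2.63 km − 2.348 km = e (ρ_m − ρ_c)/ρ_m = 0.282 km.

0.282 km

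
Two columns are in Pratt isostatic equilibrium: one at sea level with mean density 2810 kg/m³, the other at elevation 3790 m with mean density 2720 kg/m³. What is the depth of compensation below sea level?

ρ_ref D = ρ (D + h) → D (ρ_ref − ρ) = ρ h.
D = ρ h/(ρ_ref − ρ) = 2720 × 3790 m/(2810 − 2720) = 115000 m.

115000 m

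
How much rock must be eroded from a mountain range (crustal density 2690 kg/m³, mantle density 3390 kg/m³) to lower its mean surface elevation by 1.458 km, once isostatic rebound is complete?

7.06 km

Net drop Δ = e − u = e − e ρ_c/ρ_m = e (ρ_m − ρ_c)/ρ_m.
e = Δ ρ_m/(ρ_m − ρ_c) = 1.458 km × 3390/700 = 7.06 km.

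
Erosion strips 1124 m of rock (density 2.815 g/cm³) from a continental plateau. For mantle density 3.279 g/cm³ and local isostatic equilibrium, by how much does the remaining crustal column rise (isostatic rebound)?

Unloading: uplift u = e ρ_c/ρ_m = 1124 m × 2.815/3.279 = 965 m.

965 m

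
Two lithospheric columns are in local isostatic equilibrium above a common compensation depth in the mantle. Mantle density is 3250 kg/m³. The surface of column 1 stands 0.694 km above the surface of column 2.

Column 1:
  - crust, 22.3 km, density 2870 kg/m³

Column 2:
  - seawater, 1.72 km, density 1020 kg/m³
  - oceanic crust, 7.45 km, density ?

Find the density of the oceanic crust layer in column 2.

Take the compensation level at the base of the deeper column (depth z_c below the surface of column 1) and equate Σ ρ_i t_i down to z_c; mantle fills any gap and the z_c terms cancel.
Column 1: 22.3×2870 + (z_c − 22.3)×3250
Column 2: 0.694×0 + 1.72×1020 + 7.45×ρ + (z_c − 0.694 − 9.17)×3250
The z_c×3250 term appears on both sides and cancels. Collect the known terms of each column as K = Σ(ρt)_known − 3250 × (depth of known layers): K_1 = 64001 − 3250×22.3 = −8474; K_2 = 1754.4 − 3250×(0.694 + 9.17) = −30303.6.
Balance: K_1 = K_2 + 7.45×ρ, so ρ = (K_1 − K_2)/7.45 = 21829.6/7.45 = 2930 kg/m³.

2930 kg/m³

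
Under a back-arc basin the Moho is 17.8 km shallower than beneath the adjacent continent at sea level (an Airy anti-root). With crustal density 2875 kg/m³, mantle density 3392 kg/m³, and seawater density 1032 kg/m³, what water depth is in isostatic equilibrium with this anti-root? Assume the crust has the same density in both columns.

Replacing a thickness d of crust by seawater at the top must be balanced by replacing crust with mantle at the base: d (ρ_c − ρ_w) = a (ρ_m − ρ_c).
d = a (ρ_m − ρ_c)/(ρ_c − ρ_w) = 17.8 km × 517/1843 = 4.99 km.

4.99 km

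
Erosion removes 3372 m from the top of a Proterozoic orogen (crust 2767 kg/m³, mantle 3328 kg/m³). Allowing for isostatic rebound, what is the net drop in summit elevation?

568 m

Rebound u = e ρ_c/ρ_m = 3372 m × 2767/3328 = 2804 m.
Net surface drop = e − u = 3372 m − 2804 m = e (ρ_m − ρ_c)/ρ_m = 568 m.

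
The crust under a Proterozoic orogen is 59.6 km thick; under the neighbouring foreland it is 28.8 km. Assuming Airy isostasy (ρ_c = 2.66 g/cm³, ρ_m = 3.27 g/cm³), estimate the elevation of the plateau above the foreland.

5.75 km

Excess crust Δ = 59.6 km − 28.8 km = 30.8 km, split between elevation h and root r with h + r = Δ.
Airy balance ρ_c h = (ρ_m − ρ_c) r gives r = h ρ_c/(ρ_m − ρ_c), so h (1 + ρ_c/(ρ_m − ρ_c)) = Δ, i.e. h = Δ (ρ_m − ρ_c)/ρ_m.
h = 30.8 km × 0.61/3.27 = 5.75 km.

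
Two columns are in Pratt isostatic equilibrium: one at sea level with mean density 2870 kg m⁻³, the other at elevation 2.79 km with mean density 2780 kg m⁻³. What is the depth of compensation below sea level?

ρ_ref D = ρ (D + h) → D (ρ_ref − ρ) = ρ h.
D = ρ h/(ρ_ref − ρ) = 2780 × 2.79 km/(2870 − 2780) = 86.2 km.

86.2 km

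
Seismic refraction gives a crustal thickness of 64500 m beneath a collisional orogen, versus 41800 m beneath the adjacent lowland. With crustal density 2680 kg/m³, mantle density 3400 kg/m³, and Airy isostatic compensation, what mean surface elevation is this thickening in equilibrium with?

Excess crust Δ = 64500 m − 41800 m = 22700 m, split between elevation h and root r with h + r = Δ.
Airy balance ρ_c h = (ρ_m − ρ_c) r gives r = h ρ_c/(ρ_m − ρ_c), so h (1 + ρ_c/(ρ_m − ρ_c)) = Δ, i.e. h = Δ (ρ_m − ρ_c)/ρ_m.
h = 22700 m × 720/3400 = 4810 m.

4810 m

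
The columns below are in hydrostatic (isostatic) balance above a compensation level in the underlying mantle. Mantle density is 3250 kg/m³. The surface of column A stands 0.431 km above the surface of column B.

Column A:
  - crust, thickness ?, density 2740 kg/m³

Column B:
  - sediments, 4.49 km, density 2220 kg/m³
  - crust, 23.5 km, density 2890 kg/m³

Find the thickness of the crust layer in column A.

28.4 km

Take the compensation level at the base of the deeper column (depth z_c below the surface of column A) and equate Σ ρ_i t_i down to z_c; mantle fills any gap and the z_c terms cancel.
Column A: x×2740 + (z_c − 0 − x)×3250
Column B: 0.431×0 + 4.49×2220 + 23.5×2890 + (z_c − 0.431 − 27.99)×3250
The z_c×3250 term appears on both sides and cancels. Collect the known terms of each column as K = Σ(ρt)_known − 3250 × (depth of known layers): K_A = 0 − 3250×0 = 0; K_B = 77882.8 − 3250×(0.431 + 27.99) = −14485.45.
Balance: K_A − x×(3250 − 2740) = K_B, so x = (K_A − K_B)/(3250 − 2740) = 14485.5/510 = 28.4 km.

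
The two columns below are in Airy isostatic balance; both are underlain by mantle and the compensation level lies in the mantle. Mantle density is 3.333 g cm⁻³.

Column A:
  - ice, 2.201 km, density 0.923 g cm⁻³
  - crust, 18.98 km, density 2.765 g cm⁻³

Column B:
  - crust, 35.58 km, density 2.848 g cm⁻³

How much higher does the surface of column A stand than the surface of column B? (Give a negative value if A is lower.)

For any compensation level in the mantle, the mantle terms cancel and isostasy reduces to e = (Σt_A − Σt_B) − (Σ(ρt)_A − Σ(ρt)_B) / ρ_m.
Σt_A = 21.181 km; Σt_B = 35.58 km; Σ(ρt)_A = 54.511223; Σ(ρt)_B = 101.33184 (in km·g cm⁻³).
e = (21.181 − 35.58) − (54.511223 − 101.33184) / 3.333 = −0.351 km.

−0.351 km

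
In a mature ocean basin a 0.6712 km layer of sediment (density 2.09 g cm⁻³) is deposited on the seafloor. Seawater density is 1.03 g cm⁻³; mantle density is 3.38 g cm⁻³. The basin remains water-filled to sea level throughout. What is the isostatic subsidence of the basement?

0.303 km

Submarine loading: the sediment displaces seawater, and the subsidence is in turn flooded, so s (ρ_m − ρ_w) = t (ρ_sed − ρ_w).
s = 0.6712 km × (2.09 − 1.03) / (3.38 − 1.03) = 0.303 km.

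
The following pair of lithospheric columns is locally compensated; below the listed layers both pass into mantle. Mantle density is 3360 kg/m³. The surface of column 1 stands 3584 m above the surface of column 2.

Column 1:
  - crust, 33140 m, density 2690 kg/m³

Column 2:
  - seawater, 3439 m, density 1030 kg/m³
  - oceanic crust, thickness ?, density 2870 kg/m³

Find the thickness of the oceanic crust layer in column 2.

4390 m

Take the compensation level at the base of the deeper column (depth z_c below the surface of column 1) and equate Σ ρ_i t_i down to z_c; mantle fills any gap and the z_c terms cancel.
Column 1: 33140×2690 + (z_c − 33140)×3360
Column 2: 3584×0 + 3439×1030 + x×2870 + (z_c − 3584 − 3439 − x)×3360
The z_c×3360 term appears on both sides and cancels. Collect the known terms of each column as K = Σ(ρt)_known − 3360 × (depth of known layers): K_1 = 89146600 − 3360×33140 = −22203800; K_2 = 3542170 − 3360×(3584 + 3439) = −20055110.
Balance: K_1 = K_2 − x×(3360 − 2870), so x = (K_2 − K_1)/(3360 − 2870) = 2148690/490 = 4390 m.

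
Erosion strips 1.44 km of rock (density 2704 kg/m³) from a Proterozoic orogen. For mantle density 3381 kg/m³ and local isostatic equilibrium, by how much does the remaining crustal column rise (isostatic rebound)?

Unloading: uplift u = e ρ_c/ρ_m = 1.44 km × 2704/3381 = 1.15 km.

1.15 km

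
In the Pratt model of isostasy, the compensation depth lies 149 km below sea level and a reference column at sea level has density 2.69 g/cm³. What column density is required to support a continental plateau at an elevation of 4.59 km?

Pratt balance: ρ_ref D = ρ (D + h).
ρ = ρ_ref D/(D + h) = 2.69 × 149 km/(149 km + 4.59 km) = 2.61 g/cm³.

2.61 g/cm³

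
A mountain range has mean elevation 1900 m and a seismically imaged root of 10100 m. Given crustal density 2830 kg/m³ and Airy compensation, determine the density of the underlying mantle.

3360 kg/m³

Airy balance: ρ_c h = (ρ_m − ρ_c) r → ρ_m = ρ_c (1 + h/r).
ρ_m = 2830 × (1 + 1900 m/10100 m) = 3360 kg/m³.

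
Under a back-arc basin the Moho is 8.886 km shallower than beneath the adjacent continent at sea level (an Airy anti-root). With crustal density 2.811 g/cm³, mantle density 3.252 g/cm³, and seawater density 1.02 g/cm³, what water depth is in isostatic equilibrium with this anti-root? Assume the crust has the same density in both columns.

2.19 km

Replacing a thickness d of crust by seawater at the top must be balanced by replacing crust with mantle at the base: d (ρ_c − ρ_w) = a (ρ_m − ρ_c).
d = a (ρ_m − ρ_c)/(ρ_c − ρ_w) = 8.886 km × 0.441/1.791 = 2.19 km.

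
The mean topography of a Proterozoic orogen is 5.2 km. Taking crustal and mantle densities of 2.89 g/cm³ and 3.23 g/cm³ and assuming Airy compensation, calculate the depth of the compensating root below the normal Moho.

Balancing pressure at the compensation depth: the weight of the topography is balanced by the buoyancy of the root, ρ_c h = (ρ_m − ρ_c) r.
r = h · ρ_c / (ρ_m − ρ_c) = 5.2 km × 2.89 / (3.23 − 2.89) = 44.2 km.

44.2 km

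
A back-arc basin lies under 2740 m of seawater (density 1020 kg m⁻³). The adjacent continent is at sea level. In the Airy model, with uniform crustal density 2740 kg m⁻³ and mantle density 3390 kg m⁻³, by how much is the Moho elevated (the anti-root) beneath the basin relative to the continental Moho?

7250 m

In Airy isostatic equilibrium: replacing crust with seawater at the top is compensated by replacing crust with mantle at the base: d (ρ_c − ρ_w) = a (ρ_m − ρ_c).
a = d (ρ_c − ρ_w)/(ρ_m − ρ_c) = 2740 m × 1720/650 = 7250 m.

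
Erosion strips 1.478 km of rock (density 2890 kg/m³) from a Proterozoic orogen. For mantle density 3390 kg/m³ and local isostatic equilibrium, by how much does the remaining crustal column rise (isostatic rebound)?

Unloading: uplift u = e ρ_c/ρ_m = 1.478 km × 2890/3390 = 1.26 km.

1.26 km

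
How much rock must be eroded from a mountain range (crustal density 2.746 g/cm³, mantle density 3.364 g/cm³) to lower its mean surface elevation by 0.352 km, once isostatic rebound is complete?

1.92 km

Net drop Δ = e − u = e − e ρ_c/ρ_m = e (ρ_m − ρ_c)/ρ_m.
e = Δ ρ_m/(ρ_m − ρ_c) = 0.352 km × 3.364/0.618 = 1.92 km.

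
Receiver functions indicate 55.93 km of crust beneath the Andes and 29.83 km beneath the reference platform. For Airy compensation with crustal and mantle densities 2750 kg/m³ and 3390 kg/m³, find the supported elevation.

Excess crust Δ = 55.93 km − 29.83 km = 26.1 km, split between elevation h and root r with h + r = Δ.
Airy balance ρ_c h = (ρ_m − ρ_c) r gives r = h ρ_c/(ρ_m − ρ_c), so h (1 + ρ_c/(ρ_m − ρ_c)) = Δ, i.e. h = Δ (ρ_m − ρ_c)/ρ_m.
h = 26.1 km × 640/3390 = 4.93 km.

4.93 km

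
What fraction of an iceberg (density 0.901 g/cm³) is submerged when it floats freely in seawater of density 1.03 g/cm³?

87.5%

Submerged fraction = ρ_obj/ρ_fluid = 0.901/1.03 = 87.5%.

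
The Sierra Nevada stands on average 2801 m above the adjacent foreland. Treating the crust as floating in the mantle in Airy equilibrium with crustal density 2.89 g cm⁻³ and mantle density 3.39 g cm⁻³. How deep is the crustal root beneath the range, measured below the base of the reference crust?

In Airy isostatic equilibrium: the weight of the topography is balanced by the buoyancy of the root, ρ_c h = (ρ_m − ρ_c) r.
r = h · ρ_c / (ρ_m − ρ_c) = 2801 m × 2.89 / (3.39 − 2.89) = 16200 m.

16200 m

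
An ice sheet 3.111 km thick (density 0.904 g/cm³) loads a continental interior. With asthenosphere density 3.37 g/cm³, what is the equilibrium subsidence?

For local isostatic compensation: the ice load ρ_ice t is balanced by mantle displaced below, ρ_m s.
s = t ρ_ice / ρ_m = 3.111 km × 0.904/3.37 = 0.835 km.

0.835 km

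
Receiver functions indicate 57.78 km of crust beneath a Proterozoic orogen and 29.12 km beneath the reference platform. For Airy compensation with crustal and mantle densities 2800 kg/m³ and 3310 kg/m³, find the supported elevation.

Excess crust Δ = 57.78 km − 29.12 km = 28.66 km, split between elevation h and root r with h + r = Δ.
Airy balance ρ_c h = (ρ_m − ρ_c) r gives r = h ρ_c/(ρ_m − ρ_c), so h (1 + ρ_c/(ρ_m − ρ_c)) = Δ, i.e. h = Δ (ρ_m − ρ_c)/ρ_m.
h = 28.66 km × 510/3310 = 4.42 km.

4.42 km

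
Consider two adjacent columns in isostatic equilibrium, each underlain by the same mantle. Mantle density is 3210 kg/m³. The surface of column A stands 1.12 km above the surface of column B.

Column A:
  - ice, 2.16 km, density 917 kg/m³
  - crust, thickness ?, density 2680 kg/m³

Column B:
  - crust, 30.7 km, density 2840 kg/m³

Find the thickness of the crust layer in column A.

18.9 km

Take the compensation level at the base of the deeper column (depth z_c below the surface of column A) and equate Σ ρ_i t_i down to z_c; mantle fills any gap and the z_c terms cancel.
Column A: 2.16×917 + x×2680 + (z_c − 2.16 − x)×3210
Column B: 1.12×0 + 30.7×2840 + (z_c − 1.12 − 30.7)×3210
The z_c×3210 term appears on both sides and cancels. Collect the known terms of each column as K = Σ(ρt)_known − 3210 × (depth of known layers): K_A = 1980.72 − 3210×2.16 = −4952.88; K_B = 87188 − 3210×(1.12 + 30.7) = −14954.2.
Balance: K_A − x×(3210 − 2680) = K_B, so x = (K_A − K_B)/(3210 − 2680) = 10001.3/530 = 18.9 km.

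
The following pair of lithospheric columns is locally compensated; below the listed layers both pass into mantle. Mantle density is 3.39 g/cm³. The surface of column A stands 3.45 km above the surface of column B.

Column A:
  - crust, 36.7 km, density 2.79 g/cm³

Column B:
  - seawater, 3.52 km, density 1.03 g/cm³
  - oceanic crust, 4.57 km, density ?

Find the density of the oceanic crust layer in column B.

Take the compensation level at the base of the deeper column (depth z_c below the surface of column A) and equate Σ ρ_i t_i down to z_c; mantle fills any gap and the z_c terms cancel.
Column A: 36.7×2.79 + (z_c − 36.7)×3.39
Column B: 3.45×0 + 3.52×1.03 + 4.57×ρ + (z_c − 3.45 − 8.09)×3.39
The z_c×3.39 term appears on both sides and cancels. Collect the known terms of each column as K = Σ(ρt)_known − 3.39 × (depth of known layers): K_A = 102.393 − 3.39×36.7 = −22.02; K_B = 3.6256 − 3.39×(3.45 + 8.09) = −35.495.
Balance: K_A = K_B + 4.57×ρ, so ρ = (K_A − K_B)/4.57 = 13.475/4.57 = 2.95 g/cm³.

2.95 g/cm³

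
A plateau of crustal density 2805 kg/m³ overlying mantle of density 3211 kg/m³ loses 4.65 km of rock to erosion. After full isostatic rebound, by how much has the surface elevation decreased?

Rebound u = e ρ_c/ρ_m = 4.65 km × 2805/3211 = 4.062 km.
Net surface drop = e − u = 4.65 km − 4.062 km = e (ρ_m − ρ_c)/ρ_m = 0.588 km.

0.588 km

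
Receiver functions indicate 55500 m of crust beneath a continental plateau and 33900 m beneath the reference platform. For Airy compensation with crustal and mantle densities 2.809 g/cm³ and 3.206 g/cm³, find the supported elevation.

2670 m

Excess crust Δ = 55500 m − 33900 m = 21600 m, split between elevation h and root r with h + r = Δ.
Airy balance ρ_c h = (ρ_m − ρ_c) r gives r = h ρ_c/(ρ_m − ρ_c), so h (1 + ρ_c/(ρ_m − ρ_c)) = Δ, i.e. h = Δ (ρ_m − ρ_c)/ρ_m.
h = 21600 m × 0.397/3.206 = 2670 m.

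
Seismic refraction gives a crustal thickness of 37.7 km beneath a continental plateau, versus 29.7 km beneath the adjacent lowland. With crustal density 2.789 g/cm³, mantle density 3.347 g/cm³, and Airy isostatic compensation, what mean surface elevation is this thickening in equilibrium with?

1.33 km

Excess crust Δ = 37.7 km − 29.7 km = 8 km, split between elevation h and root r with h + r = Δ.
Airy balance ρ_c h = (ρ_m − ρ_c) r gives r = h ρ_c/(ρ_m − ρ_c), so h (1 + ρ_c/(ρ_m − ρ_c)) = Δ, i.e. h = Δ (ρ_m − ρ_c)/ρ_m.
h = 8 km × 0.558/3.347 = 1.33 km.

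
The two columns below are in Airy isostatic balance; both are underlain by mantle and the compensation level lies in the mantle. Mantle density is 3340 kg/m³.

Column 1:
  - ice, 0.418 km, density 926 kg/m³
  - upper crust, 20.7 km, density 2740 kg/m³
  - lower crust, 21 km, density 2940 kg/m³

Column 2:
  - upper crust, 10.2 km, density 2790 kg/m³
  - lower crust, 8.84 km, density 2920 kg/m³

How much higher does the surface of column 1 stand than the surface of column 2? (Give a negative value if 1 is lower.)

3.74 km

For any compensation level in the mantle, the mantle terms cancel and isostasy reduces to e = (Σt_1 − Σt_2) − (Σ(ρt)_1 − Σ(ρt)_2) / ρ_m.
Σt_1 = 42.118 km; Σt_2 = 19.04 km; Σ(ρt)_1 = 118845.068; Σ(ρt)_2 = 54270.8 (in km·kg/m³).
e = (42.118 − 19.04) − (118845.068 − 54270.8) / 3340 = 3.74 km.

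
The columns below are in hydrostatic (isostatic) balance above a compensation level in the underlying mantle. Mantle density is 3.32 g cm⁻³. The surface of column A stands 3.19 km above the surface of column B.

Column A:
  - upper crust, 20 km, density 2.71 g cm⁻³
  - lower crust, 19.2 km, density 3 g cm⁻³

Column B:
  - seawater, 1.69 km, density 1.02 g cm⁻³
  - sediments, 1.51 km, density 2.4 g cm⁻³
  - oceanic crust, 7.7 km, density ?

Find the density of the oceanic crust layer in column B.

3 g cm⁻³

Take the compensation level at the base of the deeper column (depth z_c below the surface of column A) and equate Σ ρ_i t_i down to z_c; mantle fills any gap and the z_c terms cancel.
Column A: 20×2.71 + 19.2×3 + (z_c − 39.2)×3.32
Column B: 3.19×0 + 1.69×1.02 + 1.51×2.4 + 7.7×ρ + (z_c − 3.19 − 10.9)×3.32
The z_c×3.32 term appears on both sides and cancels. Collect the known terms of each column as K = Σ(ρt)_known − 3.32 × (depth of known layers): K_A = 111.8 − 3.32×39.2 = −18.344; K_B = 5.3478 − 3.32×(3.19 + 10.9) = −41.431.
Balance: K_A = K_B + 7.7×ρ, so ρ = (K_A − K_B)/7.7 = 23.087/7.7 = 3 g cm⁻³.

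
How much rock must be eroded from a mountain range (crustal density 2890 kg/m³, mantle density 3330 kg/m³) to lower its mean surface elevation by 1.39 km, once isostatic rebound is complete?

10.5 km

Net drop Δ = e − u = e − e ρ_c/ρ_m = e (ρ_m − ρ_c)/ρ_m.
e = Δ ρ_m/(ρ_m − ρ_c) = 1.39 km × 3330/440 = 10.5 km.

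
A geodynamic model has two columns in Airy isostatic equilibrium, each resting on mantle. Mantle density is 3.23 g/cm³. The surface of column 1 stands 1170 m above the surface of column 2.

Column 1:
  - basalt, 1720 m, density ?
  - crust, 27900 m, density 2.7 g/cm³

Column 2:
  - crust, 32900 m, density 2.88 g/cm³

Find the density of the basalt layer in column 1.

2.94 g/cm³

Take the compensation level at the base of the deeper column (depth z_c below the surface of column 1) and equate Σ ρ_i t_i down to z_c; mantle fills any gap and the z_c terms cancel.
Column 1: 1720×ρ + 27900×2.7 + (z_c − 29620)×3.23
Column 2: 1170×0 + 32900×2.88 + (z_c − 1170 − 32900)×3.23
The z_c×3.23 term appears on both sides and cancels. Collect the known terms of each column as K = Σ(ρt)_known − 3.23 × (depth of known layers): K_1 = 75330 − 3.23×29620 = −20342.6; K_2 = 94752 − 3.23×(1170 + 32900) = −15294.1.
Balance: K_1 + 1720×ρ = K_2, so ρ = (K_2 − K_1)/1720 = 5048.5/1720 = 2.94 g/cm³.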